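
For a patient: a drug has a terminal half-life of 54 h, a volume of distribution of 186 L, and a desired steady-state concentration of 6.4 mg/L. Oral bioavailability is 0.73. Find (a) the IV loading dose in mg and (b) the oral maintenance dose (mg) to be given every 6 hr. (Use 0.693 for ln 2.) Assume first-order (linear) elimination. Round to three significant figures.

(a) 1190 mg; (b) 126 mg

LD = Vd × C = 186.0 × 6.4 = 1190 mg
CL = 0.693 × Vd / t½ = 0.693 × 186.0 / 54 = 2.387 L/h
D = CL × Css × τ / F = 2.387 × 6.4 × 6 / 0.73 = 125.6 mg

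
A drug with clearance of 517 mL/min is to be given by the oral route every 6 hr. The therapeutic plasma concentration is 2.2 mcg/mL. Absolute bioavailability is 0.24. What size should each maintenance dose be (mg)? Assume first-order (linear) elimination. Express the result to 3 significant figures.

Convert clearance: 517 mL/min × 60 min/h ÷ 1000 mL/L = 31.02 L/h
At steady state, dose per interval replaces the amount cleared in that interval: F·D/τ = CL·Css.
D = CL × Css × τ / F = 31.02 × 2.2 × 6 / 0.24 = 1706 mg

1710 mg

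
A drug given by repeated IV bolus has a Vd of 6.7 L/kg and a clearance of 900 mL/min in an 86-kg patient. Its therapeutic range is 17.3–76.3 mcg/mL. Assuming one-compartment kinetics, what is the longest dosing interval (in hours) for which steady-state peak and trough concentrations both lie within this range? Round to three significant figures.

Vd = 6.7 L/kg × 86 kg = 576.2 L
CL = 900 mL/min = 900 × 0.06 = 54.00 L/h
k = CL / Vd = 54.00 / 576.2 = 0.09372 h⁻¹
Between IV bolus doses, concentration decays as C = C₀·e^(−kτ), so C_peak/C_trough = e^(kτ).
τ_max = ln(C_peak/C_trough) / k = ln(76.3/17.3) / 0.09372 = 1.484 / 0.09372 = 15.83 h

15.8 h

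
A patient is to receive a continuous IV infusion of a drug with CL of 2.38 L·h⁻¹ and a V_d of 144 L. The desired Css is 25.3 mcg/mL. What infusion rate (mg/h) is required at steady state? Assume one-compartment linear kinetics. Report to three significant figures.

60.2 mg/h

At steady state, infusion rate equals elimination rate: rate in = CL × Css.
R₀ = 2.380 × 25.3 = 60.21 mg/h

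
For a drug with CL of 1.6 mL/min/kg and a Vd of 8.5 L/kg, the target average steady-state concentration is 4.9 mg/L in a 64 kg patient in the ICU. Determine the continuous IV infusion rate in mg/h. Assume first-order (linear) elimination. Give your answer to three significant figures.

30.1 mg/h

CL = 1.6 mL/min/kg × 64 kg = 102.4 mL/min = 102.4 × 60/1000 = 6.144 L/h
Maintenance depends on clearance, not Vd — rate in must match rate out.
Infusion rate = CL · Css = 6.144 L/h × 4.9 mg/L = 30.11 mg/h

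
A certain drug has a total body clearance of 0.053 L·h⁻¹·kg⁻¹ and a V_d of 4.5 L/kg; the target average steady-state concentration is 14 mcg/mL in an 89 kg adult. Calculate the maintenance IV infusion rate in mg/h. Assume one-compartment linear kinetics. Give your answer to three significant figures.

CL = 0.053 L·h⁻¹·kg⁻¹ × 89 kg = 4.717 L/h
Infusion rate = CL · Css = 4.717 L/h × 14 mg/L = 66.04 mg/h

66.0 mg/h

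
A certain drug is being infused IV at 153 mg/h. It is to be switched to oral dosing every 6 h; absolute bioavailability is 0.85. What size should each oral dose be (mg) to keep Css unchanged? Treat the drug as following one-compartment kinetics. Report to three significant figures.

1080 mg

To maintain the same Css, the systemic dosing rate must be unchanged: F·D/τ = infusion rate.
D = rate × τ / F = 153 × 6 / 0.85 = 1080 mg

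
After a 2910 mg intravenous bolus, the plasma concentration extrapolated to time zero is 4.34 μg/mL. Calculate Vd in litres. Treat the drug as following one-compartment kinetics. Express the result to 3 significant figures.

Immediately after an IV bolus, C₀ = Dose / Vd, so Vd = Dose / C₀.
Vd = 2910 / 4.34 = 670.5 L

671 L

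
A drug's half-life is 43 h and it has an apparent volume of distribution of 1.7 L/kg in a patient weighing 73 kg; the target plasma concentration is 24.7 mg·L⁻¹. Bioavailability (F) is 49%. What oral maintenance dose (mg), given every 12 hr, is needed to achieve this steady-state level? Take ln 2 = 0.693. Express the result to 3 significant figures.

1210 mg

Vd = 1.7 L/kg × 73 kg = 124.1 L
CL = 0.693 × Vd / t½ = 0.693 × 124.1 / 43 = 2.000 L/h
D = CL × Css × τ / F = 2.000 × 24.7 × 12 / 0.49 = 1210 mg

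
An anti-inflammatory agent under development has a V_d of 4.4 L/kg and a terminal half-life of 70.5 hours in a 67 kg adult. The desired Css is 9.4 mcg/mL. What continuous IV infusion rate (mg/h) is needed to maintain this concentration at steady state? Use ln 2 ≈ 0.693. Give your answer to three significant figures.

Vd(total) = 67 kg × 4.4 L/kg = 294.8 L
CL = ln 2 · Vd / t½ = 0.693 × 294.8 / 70.5 = 2.898 L/h
Infusion rate = CL × Css = 2.898 × 9.4 = 27.24 mg/h

27.2 mg/h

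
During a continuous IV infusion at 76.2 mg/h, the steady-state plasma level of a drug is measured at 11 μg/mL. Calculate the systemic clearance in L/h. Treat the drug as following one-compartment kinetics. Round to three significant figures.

6.93 L/h

At steady state, infusion rate = CL × Css, so CL = rate / Css.
CL = 76.2 / 11 = 6.927 L/h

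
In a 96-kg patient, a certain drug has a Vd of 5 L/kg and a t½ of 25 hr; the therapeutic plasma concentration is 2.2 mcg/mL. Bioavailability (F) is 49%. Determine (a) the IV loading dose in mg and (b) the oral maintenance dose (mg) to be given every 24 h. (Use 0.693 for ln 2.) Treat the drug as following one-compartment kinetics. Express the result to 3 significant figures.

(a) 1060 mg; (b) 1430 mg

Total Vd = 5 × 96 = 480.0 L
LD = Vd × C = 480.0 × 2.2 = 1056 mg
CL = 0.693 × Vd / t½ = 0.693 × 480.0 / 25 = 13.31 L/h
D = CL × Css × τ / F = 13.31 × 2.2 × 24 / 0.49 = 1434 mg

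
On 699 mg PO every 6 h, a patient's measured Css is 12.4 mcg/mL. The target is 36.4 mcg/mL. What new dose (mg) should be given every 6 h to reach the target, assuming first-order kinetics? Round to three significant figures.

With linear kinetics, Css is proportional to dose rate (D/τ) at fixed clearance.
D₂ = D₁ × (Css,target / Css,current) = 699 × 36.4/12.4 = 2052 mg

2050 mg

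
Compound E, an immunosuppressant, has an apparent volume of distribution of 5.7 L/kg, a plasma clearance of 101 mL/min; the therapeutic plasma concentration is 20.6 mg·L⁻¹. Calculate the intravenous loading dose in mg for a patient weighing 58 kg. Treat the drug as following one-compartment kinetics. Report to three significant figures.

6810 mg

Total Vd = 5.7 × 58 = 330.6 L
LD = Vd × C = 330.6 × 20.60 = 6810 mg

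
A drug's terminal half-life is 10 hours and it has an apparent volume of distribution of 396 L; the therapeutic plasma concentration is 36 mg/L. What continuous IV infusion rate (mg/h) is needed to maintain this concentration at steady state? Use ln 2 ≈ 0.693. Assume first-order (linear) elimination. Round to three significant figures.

988 mg/h

CL = ln 2 · Vd / t½ = 0.693 × 396.0 / 10 = 27.44 L/h
Infusion rate = CL × Css = 27.44 × 36 = 987.8 mg/h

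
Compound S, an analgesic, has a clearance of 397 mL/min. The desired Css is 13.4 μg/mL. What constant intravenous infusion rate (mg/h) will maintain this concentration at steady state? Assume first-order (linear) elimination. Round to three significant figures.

319 mg/h

CL = 397 mL/min = 397 × 0.06 = 23.82 L/h
Infusion rate = CL · Css = 23.82 L/h × 13.4 mg/L = 319.2 mg/h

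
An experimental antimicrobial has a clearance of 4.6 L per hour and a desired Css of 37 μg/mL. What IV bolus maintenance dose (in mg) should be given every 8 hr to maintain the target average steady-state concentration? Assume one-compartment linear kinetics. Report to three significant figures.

D = CL × Css × τ = 4.600 × 37 × 8 = 1362 mg

1360 mg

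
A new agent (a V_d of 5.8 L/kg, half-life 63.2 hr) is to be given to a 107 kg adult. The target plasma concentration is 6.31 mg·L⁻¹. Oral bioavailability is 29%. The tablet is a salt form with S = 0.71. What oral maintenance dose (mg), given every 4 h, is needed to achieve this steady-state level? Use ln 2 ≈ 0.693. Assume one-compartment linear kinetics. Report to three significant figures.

Vd = 5.8 L/kg × 107 kg = 620.6 L
CL = ln 2 · Vd / t½ = 0.693 × 620.6 / 63.2 = 6.805 L/h
D = CL × Css × τ / F / S = 6.805 × 6.31 × 4 / 0.29 / 0.71 = 834.2 mg

834 mg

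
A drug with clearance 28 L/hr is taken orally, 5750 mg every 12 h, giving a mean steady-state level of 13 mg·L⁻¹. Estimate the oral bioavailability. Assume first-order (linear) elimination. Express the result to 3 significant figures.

0.760

F·D/τ = CL·Css at steady state → F = CL·Css·τ / D.
F = 28 × 13 × 12 / 5750 = 0.760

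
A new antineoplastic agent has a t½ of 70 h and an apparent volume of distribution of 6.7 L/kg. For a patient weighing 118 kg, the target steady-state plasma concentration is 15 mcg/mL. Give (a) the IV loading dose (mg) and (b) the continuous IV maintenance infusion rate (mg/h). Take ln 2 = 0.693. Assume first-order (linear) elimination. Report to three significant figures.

(a) 11900 mg; (b) 117 mg/h

Vd(total) = 118 kg × 6.7 L/kg = 790.6 L
LD = Vd × C = 790.6 × 15 = 11860 mg
CL = 0.693 × Vd / t½ = 0.693 × 790.6 / 70 = 7.827 L/h
Infusion rate = CL × Css = 7.827 × 15 = 117.4 mg/h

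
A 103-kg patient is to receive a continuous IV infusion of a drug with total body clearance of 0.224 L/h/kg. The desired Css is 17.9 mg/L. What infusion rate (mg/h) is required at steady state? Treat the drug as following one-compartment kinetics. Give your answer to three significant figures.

413 mg/h

CL = 0.224 L/h/kg × 103 kg = 23.07 L/h
R₀ = 23.07 × 17.9 = 413.0 mg/h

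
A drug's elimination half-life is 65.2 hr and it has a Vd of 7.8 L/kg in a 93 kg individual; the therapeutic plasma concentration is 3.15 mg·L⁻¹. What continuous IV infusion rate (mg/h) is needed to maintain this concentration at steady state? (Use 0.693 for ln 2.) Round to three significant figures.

24.3 mg/h

Vd(total) = 93 kg × 7.8 L/kg = 725.4 L
CL = ln 2 · Vd / t½ = 0.693 × 725.4 / 65.2 = 7.710 L/h
Infusion rate = CL × Css = 7.710 × 3.15 = 24.29 mg/h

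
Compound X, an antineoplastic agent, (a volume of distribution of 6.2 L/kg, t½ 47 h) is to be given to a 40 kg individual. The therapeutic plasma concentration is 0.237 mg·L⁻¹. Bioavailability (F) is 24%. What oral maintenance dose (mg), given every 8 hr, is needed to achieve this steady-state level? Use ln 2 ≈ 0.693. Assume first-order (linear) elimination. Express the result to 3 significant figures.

Vd = 6.2 L/kg × 40 kg = 248.0 L
k = 0.693/47 = 0.01474 h⁻¹, so CL = k·Vd = 0.01474 × 248.0 = 3.656 L/h
D = CL × Css × τ / F = 3.656 × 0.237 × 8 / 0.24 = 28.88 mg

28.9 mg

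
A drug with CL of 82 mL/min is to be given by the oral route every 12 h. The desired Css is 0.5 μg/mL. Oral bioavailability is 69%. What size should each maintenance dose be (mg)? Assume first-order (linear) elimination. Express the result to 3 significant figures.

CL = 82 mL/min = 82 × 0.06 = 4.920 L/h
D = CL × Css × τ / F = 4.920 × 0.5 × 12 / 0.69 = 42.78 mg

42.8 mg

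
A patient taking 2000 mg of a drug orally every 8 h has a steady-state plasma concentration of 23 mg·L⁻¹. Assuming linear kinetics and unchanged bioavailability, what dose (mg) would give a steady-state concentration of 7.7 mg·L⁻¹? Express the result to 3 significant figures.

For first-order elimination, Css ∝ F·D/(CL·τ); F and CL are unchanged, so Css ∝ D/τ.
D₂ = D₁ × (Css,target / Css,current) = 2000 × 7.7/23 = 669.6 mg

670 mg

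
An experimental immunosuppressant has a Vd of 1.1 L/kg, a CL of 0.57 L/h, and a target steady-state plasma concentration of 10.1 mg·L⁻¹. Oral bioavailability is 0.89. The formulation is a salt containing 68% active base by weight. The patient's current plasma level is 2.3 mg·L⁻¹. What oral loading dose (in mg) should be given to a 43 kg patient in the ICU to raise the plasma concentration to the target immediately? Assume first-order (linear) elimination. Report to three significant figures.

Total Vd = 1.1 × 43 = 47.30 L
Concentration deficit ΔC = 10.1 − 2.3 = 7.800 mg/L
LD = Vd × ΔC / F / S = 47.30 × 7.800 / 0.89 / 0.68 = 609.6 mg

610 mg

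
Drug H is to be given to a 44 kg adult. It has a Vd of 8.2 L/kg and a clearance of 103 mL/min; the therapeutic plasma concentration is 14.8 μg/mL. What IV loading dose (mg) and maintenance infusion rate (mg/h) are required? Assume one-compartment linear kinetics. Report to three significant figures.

(a) 5340 mg; (b) 91.5 mg/h

Vd(total) = 44 kg × 8.2 L/kg = 360.8 L
LD = Vd · C_target = 360.8 × 14.8 = 5340 mg
CL = 103 mL/min = 103 × 0.06 = 6.180 L/h
Infusion rate = 6.180 L/h × 14.8 mg/L = 91.46 mg/h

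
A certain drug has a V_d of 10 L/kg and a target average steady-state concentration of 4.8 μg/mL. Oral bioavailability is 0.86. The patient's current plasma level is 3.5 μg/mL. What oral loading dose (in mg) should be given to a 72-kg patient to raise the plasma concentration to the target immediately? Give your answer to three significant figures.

1090 mg

Vd(total) = 72 kg × 10 L/kg = 720.0 L
Concentration deficit ΔC = 4.8 − 3.5 = 1.300 mg/L
LD = Vd × ΔC / F = 720.0 × 1.300 / 0.86 = 1088 mg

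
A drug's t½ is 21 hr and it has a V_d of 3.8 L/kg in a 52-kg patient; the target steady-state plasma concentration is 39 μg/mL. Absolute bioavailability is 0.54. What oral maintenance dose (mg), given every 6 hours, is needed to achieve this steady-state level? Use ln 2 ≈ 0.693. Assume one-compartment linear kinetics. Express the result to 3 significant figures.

2830 mg

Vd = 3.8 L/kg × 52 kg = 197.6 L
CL = 0.693 × Vd / t½ = 0.693 × 197.6 / 21 = 6.521 L/h
D = CL × Css × τ / F = 6.521 × 39 × 6 / 0.54 = 2826 mg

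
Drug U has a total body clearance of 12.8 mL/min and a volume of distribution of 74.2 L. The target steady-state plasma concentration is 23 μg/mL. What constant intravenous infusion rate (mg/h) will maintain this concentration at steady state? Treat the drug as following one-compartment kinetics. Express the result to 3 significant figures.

CL = 12.8 mL/min = 12.8 × 0.06 = 0.7680 L/h
R₀ = 0.7680 × 23 = 17.66 mg/h

17.7 mg/h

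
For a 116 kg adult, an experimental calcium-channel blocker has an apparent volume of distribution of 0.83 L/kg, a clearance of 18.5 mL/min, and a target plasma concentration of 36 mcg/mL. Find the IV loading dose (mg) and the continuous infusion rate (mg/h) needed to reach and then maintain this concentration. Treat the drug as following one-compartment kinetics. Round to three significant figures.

Vd(total) = 116 kg × 0.83 L/kg = 96.28 L
LD = Vd · C_target = 96.28 × 36 = 3466 mg
Convert clearance: 18.5 mL/min × 60 min/h ÷ 1000 mL/L = 1.110 L/h
Maintenance: replace elimination → rate = CL × Css = 1.110 × 36 = 39.96 mg/h

(a) 3470 mg; (b) 40.0 mg/h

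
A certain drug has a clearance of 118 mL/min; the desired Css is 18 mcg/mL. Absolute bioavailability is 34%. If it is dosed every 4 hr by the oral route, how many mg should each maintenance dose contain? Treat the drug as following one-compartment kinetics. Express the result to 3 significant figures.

CL = 118 mL/min × 60/1000 = 7.080 L/h
At steady state, dose per interval replaces the amount cleared in that interval: F·D/τ = CL·Css.
D = CL × Css × τ / F = 7.080 × 18 × 4 / 0.34 = 1499 mg

1500 mg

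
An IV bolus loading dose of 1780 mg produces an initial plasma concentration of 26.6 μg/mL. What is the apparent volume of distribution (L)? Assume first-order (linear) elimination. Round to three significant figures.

Immediately after an IV bolus, C₀ = Dose / Vd, so Vd = Dose / C₀.
Vd = 1780 / 26.6 = 66.92 L

66.9 L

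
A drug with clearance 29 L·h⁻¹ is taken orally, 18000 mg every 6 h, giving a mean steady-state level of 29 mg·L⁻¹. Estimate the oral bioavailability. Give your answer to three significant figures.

0.280

F·D/τ = CL·Css at steady state → F = CL·Css·τ / D.
F = 29 × 29 × 6 / 18000 = 0.280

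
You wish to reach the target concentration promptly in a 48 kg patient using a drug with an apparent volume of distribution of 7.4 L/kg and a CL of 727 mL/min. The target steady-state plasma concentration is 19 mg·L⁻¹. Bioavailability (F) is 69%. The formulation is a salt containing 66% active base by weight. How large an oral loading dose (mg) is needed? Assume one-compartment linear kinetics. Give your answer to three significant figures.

Vd(total) = 48 kg × 7.4 L/kg = 355.2 L
LD = Vd × C / F / S = 355.2 × 19.00 / 0.69 / 0.66 = 14820 mg

14800 mg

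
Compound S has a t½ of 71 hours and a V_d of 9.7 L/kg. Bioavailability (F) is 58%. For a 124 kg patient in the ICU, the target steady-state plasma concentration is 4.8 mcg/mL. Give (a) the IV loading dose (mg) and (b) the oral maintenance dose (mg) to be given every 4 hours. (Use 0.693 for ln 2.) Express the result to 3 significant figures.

Vd(total) = 124 kg × 9.7 L/kg = 1203 L
LD = Vd × C = 1203 × 4.8 = 5774 mg
CL = 0.693 × Vd / t½ = 0.693 × 1203 / 71 = 11.74 L/h
D = CL × Css × τ / F = 11.74 × 4.8 × 4 / 0.58 = 388.6 mg

(a) 5770 mg; (b) 389 mg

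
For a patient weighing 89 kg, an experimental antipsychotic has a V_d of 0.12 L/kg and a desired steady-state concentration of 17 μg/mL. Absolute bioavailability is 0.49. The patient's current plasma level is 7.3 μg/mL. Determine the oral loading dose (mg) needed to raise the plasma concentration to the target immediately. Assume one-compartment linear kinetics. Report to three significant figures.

Vd = 0.12 L/kg × 89 kg = 10.68 L
The loading dose fills Vd to the target concentration.
Concentration deficit ΔC = 17 − 7.3 = 9.700 mg/L
LD = Vd × ΔC / F = 10.68 × 9.700 / 0.49 = 211.4 mg

211 mg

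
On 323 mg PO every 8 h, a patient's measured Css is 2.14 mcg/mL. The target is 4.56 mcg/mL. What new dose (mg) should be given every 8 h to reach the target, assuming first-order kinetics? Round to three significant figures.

With linear kinetics, Css is proportional to dose rate (D/τ) at fixed clearance.
D₂ = D₁ × (Css,target / Css,current) = 323 × 4.56/2.14 = 688.3 mg

688 mg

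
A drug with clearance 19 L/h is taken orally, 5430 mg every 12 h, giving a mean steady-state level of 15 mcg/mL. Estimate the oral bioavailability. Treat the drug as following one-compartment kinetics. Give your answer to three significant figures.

F·D/τ = CL·Css at steady state → F = CL·Css·τ / D.
F = 19 × 15 × 12 / 5430 = 0.630

0.630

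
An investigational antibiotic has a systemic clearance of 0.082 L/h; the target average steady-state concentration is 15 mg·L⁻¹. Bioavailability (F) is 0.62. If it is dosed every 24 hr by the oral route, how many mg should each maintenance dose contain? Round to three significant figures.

47.6 mg

D = CL × Css × τ / F = 0.08200 × 15 × 24 / 0.62 = 47.61 mg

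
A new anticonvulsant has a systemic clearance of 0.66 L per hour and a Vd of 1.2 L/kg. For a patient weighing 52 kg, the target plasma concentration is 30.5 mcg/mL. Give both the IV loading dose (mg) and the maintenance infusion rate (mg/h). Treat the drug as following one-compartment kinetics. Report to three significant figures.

Vd = 1.2 L/kg × 52 kg = 62.40 L
Loading: fill Vd to C_target → 62.40 L × 30.5 mg/L = 1903 mg
Maintenance: replace elimination → rate = CL × Css = 0.6600 × 30.5 = 20.13 mg/h

(a) 1900 mg; (b) 20.1 mg/h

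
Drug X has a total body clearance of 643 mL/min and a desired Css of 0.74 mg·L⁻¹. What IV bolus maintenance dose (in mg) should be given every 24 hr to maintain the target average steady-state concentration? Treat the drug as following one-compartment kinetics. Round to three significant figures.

685 mg

CL = 643 mL/min = 643 × 0.06 = 38.58 L/h
D = CL × Css × τ = 38.58 × 0.74 × 24 = 685.2 mg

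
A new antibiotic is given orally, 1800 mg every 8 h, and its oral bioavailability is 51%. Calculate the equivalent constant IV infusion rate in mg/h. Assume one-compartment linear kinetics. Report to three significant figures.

115 mg/h

Equivalent systemic input: infusion rate = F·D/τ.
Rate = 0.51 × 1800 / 8 = 114.8 mg/h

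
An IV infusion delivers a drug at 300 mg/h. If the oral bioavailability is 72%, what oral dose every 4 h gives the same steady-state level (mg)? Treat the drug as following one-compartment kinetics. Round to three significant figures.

To maintain the same Css, the systemic dosing rate must be unchanged: F·D/τ = infusion rate.
D = rate × τ / F = 300 × 4 / 0.72 = 1667 mg

1670 mg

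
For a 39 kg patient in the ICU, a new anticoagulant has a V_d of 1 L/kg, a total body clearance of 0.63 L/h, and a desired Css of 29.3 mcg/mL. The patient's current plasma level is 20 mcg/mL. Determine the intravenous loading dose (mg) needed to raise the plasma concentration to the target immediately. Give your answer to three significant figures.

363 mg

Vd = 1 L/kg × 39 kg = 39.00 L
Concentration deficit ΔC = 29.3 − 20 = 9.300 mg/L
LD = Vd × ΔC = 39.00 × 9.300 = 362.7 mg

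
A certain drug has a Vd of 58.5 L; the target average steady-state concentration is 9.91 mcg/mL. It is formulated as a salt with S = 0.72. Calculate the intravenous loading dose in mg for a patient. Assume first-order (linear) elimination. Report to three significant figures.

The loading dose fills Vd to the target concentration.
LD = Vd × C / S = 58.50 × 9.910 / 0.72 = 805.2 mg

805 mg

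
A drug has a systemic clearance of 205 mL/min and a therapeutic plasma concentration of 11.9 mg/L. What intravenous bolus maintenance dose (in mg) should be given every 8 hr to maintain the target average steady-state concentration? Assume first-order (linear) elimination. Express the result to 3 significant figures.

CL = 205 mL/min × 60/1000 = 12.30 L/h
D = CL × Css × τ = 12.30 × 11.9 × 8 = 1171 mg

1170 mg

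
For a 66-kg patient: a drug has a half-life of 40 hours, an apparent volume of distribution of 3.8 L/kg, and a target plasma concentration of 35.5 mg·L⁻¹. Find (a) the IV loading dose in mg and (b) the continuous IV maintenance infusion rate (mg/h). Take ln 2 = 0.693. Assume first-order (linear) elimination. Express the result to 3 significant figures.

Vd(total) = 66 kg × 3.8 L/kg = 250.8 L
LD = Vd × C = 250.8 × 35.5 = 8903 mg
CL = 0.693 × Vd / t½ = 0.693 × 250.8 / 40 = 4.345 L/h
Infusion rate = CL × Css = 4.345 × 35.5 = 154.2 mg/h

(a) 8900 mg; (b) 154 mg/h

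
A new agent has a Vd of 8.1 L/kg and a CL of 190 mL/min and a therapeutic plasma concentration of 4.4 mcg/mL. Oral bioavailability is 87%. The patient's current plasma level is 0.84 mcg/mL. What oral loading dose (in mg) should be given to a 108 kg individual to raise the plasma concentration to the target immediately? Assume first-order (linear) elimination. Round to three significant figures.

3580 mg

Vd = 8.1 L/kg × 108 kg = 874.8 L
LD is governed by Vd — clearance does not enter the loading-dose calculation.
Concentration deficit ΔC = 4.4 − 0.84 = 3.560 mg/L
LD = Vd × ΔC / F = 874.8 × 3.560 / 0.87 = 3580 mg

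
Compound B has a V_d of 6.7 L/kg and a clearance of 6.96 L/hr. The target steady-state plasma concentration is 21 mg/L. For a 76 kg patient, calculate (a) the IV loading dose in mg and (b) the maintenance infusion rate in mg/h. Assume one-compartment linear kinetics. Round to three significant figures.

Vd(total) = 76 kg × 6.7 L/kg = 509.2 L
Loading dose = Vd × C = 509.2 × 21 = 10690 mg
Maintenance: replace elimination → rate = CL × Css = 6.960 × 21 = 146.2 mg/h

(a) 10700 mg; (b) 146 mg/h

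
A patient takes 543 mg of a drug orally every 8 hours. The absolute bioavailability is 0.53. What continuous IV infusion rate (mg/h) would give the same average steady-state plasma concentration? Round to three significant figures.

36.0 mg/h

Equivalent systemic input: infusion rate = F·D/τ.
Rate = 0.53 × 543 / 8 = 35.97 mg/h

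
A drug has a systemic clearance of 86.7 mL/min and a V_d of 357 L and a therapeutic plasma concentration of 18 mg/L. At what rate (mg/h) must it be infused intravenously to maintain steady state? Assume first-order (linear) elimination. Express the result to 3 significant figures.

CL = 86.7 mL/min = 86.7 × 0.06 = 5.202 L/h
Rate = CL × Css = 5.202 × 18 = 93.64 mg/h

93.6 mg/h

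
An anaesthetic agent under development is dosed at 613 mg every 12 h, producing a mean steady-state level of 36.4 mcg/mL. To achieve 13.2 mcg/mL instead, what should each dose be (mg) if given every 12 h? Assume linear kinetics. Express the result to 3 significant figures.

222 mg

With linear kinetics, Css is proportional to dose rate (D/τ) at fixed clearance.
D₂ = D₁ × (Css,target / Css,current) = 613 × 13.2/36.4 = 222.3 mg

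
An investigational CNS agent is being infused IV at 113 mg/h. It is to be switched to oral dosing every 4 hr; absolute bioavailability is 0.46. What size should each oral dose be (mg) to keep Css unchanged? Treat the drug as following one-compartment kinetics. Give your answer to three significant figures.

983 mg

To maintain the same Css, the systemic dosing rate must be unchanged: F·D/τ = infusion rate.
D = rate × τ / F = 113 × 4 / 0.46 = 982.6 mg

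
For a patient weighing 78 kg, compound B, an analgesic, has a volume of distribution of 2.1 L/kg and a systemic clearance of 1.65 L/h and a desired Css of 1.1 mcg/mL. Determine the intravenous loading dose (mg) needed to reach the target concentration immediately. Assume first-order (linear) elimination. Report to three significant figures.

180 mg

Vd(total) = 78 kg × 2.1 L/kg = 163.8 L
LD = Vd × C = 163.8 × 1.100 = 180.2 mg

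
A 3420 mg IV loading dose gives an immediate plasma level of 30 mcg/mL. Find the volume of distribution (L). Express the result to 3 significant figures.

114 L

Immediately after an IV bolus, C₀ = Dose / Vd, so Vd = Dose / C₀.
Vd = 3420 / 30 = 114.0 L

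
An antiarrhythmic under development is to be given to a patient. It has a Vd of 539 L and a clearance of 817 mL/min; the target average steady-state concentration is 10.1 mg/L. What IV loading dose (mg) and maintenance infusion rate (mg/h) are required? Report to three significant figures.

(a) 5440 mg; (b) 495 mg/h

LD = Vd · C_target = 539.0 × 10.1 = 5444 mg
CL = 817 mL/min = 817 × 0.06 = 49.02 L/h
Maintenance infusion rate = CL × Css = 49.02 × 10.1 = 495.1 mg/h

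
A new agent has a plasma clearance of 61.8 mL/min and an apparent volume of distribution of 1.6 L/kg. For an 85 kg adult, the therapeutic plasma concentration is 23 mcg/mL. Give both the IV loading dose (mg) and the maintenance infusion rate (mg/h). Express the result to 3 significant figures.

(a) 3130 mg; (b) 85.3 mg/h

Total Vd = 1.6 × 85 = 136.0 L
Loading dose = Vd × C = 136.0 × 23 = 3128 mg
CL = 61.8 mL/min = 61.8 × 0.06 = 3.708 L/h
Maintenance infusion rate = CL × Css = 3.708 × 23 = 85.28 mg/h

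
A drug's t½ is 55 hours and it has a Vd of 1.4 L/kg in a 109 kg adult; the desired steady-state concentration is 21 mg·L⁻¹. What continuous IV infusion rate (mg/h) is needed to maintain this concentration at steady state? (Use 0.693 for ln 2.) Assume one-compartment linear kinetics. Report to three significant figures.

Total Vd = 1.4 × 109 = 152.6 L
CL = ln 2 · Vd / t½ = 0.693 × 152.6 / 55 = 1.923 L/h
Infusion rate = CL × Css = 1.923 × 21 = 40.38 mg/h

40.4 mg/h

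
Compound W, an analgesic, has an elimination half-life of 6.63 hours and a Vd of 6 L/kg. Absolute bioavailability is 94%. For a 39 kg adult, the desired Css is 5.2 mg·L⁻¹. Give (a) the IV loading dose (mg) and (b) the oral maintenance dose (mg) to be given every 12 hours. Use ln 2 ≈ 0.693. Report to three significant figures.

(a) 1220 mg; (b) 1620 mg

Total Vd = 6 × 39 = 234.0 L
LD = Vd × C = 234.0 × 5.2 = 1217 mg
CL = 0.693 × Vd / t½ = 0.693 × 234.0 / 6.63 = 24.46 L/h
D = CL × Css × τ / F = 24.46 × 5.2 × 12 / 0.94 = 1624 mg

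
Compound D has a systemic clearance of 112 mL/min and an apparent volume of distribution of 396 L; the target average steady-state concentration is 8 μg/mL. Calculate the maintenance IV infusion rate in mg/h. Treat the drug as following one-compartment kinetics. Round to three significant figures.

CL = 112 mL/min = 112 × 0.06 = 6.720 L/h
Maintenance depends on clearance, not Vd — rate in must match rate out.
R₀ = 6.720 × 8 = 53.76 mg/h

53.8 mg/h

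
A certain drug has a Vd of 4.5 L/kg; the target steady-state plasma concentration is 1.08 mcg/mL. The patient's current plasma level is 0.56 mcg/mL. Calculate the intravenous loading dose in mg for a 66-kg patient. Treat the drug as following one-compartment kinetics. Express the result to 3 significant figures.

154 mg

Vd = 4.5 L/kg × 66 kg = 297.0 L
Concentration deficit ΔC = 1.08 − 0.56 = 0.5200 mg/L
LD = Vd × ΔC = 297.0 × 0.5200 = 154.4 mg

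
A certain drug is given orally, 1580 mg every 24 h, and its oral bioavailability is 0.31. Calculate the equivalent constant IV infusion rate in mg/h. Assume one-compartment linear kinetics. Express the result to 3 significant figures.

Equivalent systemic input: infusion rate = F·D/τ.
Rate = 0.31 × 1580 / 24 = 20.41 mg/h

20.4 mg/h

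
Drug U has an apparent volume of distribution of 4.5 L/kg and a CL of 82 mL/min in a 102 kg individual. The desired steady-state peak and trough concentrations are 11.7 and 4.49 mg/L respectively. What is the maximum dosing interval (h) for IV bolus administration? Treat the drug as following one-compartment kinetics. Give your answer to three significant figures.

89.3 h

Vd(total) = 102 kg × 4.5 L/kg = 459.0 L
Convert clearance: 82 mL/min × 60 min/h ÷ 1000 mL/L = 4.920 L/h
k = CL / Vd = 4.920 / 459.0 = 0.01072 h⁻¹
Between IV bolus doses, concentration decays as C = C₀·e^(−kτ), so C_peak/C_trough = e^(kτ).
τ_max = ln(C_peak/C_trough) / k = ln(11.7/4.49) / 0.01072 = 0.9577 / 0.01072 = 89.34 h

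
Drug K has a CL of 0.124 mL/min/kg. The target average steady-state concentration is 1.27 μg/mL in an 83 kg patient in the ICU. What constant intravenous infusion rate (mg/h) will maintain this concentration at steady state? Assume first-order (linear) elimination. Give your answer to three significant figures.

CL = 0.124 mL/min/kg × 83 kg = 10.29 mL/min = 10.29 × 60/1000 = 0.6174 L/h
R₀ = 0.6174 × 1.27 = 0.7841 mg/h

0.784 mg/h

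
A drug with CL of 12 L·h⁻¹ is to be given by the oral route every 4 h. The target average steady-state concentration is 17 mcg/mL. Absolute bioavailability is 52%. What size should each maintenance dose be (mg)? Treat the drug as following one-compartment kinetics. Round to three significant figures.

At steady state, dose per interval replaces the amount cleared in that interval: F·D/τ = CL·Css.
D = CL × Css × τ / F = 12.00 × 17 × 4 / 0.52 = 1569 mg

1570 mg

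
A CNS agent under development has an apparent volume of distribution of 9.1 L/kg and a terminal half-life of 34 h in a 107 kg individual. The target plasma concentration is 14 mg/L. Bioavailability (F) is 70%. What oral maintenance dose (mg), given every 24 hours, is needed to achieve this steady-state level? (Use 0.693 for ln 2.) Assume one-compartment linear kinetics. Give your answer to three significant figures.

9530 mg

Vd = 9.1 L/kg × 107 kg = 973.7 L
CL = ln 2 · Vd / t½ = 0.693 × 973.7 / 34 = 19.85 L/h
D = CL × Css × τ / F = 19.85 × 14 × 24 / 0.7 = 9528 mg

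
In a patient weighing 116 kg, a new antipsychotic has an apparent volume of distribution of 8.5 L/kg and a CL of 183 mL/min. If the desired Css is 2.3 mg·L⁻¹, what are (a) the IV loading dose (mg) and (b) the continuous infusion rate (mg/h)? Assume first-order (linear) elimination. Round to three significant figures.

Vd(total) = 116 kg × 8.5 L/kg = 986.0 L
Loading dose = Vd × C = 986.0 × 2.3 = 2268 mg
CL = 183 mL/min = 183 × 0.06 = 10.98 L/h
Maintenance: replace elimination → rate = CL × Css = 10.98 × 2.3 = 25.25 mg/h

(a) 2270 mg; (b) 25.3 mg/h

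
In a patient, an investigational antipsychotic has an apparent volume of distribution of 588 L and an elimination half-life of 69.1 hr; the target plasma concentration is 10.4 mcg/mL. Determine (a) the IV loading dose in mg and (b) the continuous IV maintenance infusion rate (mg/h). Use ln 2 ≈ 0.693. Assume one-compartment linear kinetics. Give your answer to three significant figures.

LD = Vd × C = 588.0 × 10.4 = 6115 mg
CL = 0.693 × Vd / t½ = 0.693 × 588.0 / 69.1 = 5.897 L/h
Infusion rate = CL × Css = 5.897 × 10.4 = 61.33 mg/h

(a) 6120 mg; (b) 61.3 mg/h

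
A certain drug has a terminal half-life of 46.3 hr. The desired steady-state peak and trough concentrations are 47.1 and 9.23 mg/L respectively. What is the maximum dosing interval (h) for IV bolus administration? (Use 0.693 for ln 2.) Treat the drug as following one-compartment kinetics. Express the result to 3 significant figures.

109 h

k = 0.693 / t½ = 0.693 / 46.3 = 0.01497 h⁻¹
Between IV bolus doses, concentration decays as C = C₀·e^(−kτ), so C_peak/C_trough = e^(kτ).
τ_max = ln(C_peak/C_trough) / k = ln(47.1/9.23) / 0.01497 = 1.630 / 0.01497 = 108.9 h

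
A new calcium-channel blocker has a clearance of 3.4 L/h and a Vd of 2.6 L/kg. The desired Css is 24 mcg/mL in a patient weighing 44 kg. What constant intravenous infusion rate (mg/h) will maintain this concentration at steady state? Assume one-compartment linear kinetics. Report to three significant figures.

R₀ = 3.400 × 24 = 81.60 mg/h

81.6 mg/h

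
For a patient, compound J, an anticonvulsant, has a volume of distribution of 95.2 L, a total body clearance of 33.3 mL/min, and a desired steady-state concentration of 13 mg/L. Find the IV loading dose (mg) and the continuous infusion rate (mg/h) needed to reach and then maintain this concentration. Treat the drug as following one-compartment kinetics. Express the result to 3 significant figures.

LD = Vd · C_target = 95.20 × 13 = 1238 mg
CL = 33.3 mL/min × 60/1000 = 1.998 L/h
Infusion rate = 1.998 L/h × 13 mg/L = 25.97 mg/h

(a) 1240 mg; (b) 26.0 mg/h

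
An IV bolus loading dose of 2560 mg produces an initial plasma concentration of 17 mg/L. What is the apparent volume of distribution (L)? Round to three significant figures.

Immediately after an IV bolus, C₀ = Dose / Vd, so Vd = Dose / C₀.
Vd = 2560 / 17 = 150.6 L

151 L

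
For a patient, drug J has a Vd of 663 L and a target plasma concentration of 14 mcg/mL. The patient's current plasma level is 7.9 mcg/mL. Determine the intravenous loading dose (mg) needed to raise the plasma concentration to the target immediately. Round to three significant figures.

4040 mg

Concentration deficit ΔC = 14 − 7.9 = 6.100 mg/L
LD = Vd × ΔC = 663.0 × 6.100 = 4044 mg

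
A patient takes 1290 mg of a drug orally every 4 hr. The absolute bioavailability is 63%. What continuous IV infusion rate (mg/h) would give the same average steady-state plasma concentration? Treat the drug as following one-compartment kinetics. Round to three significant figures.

203 mg/h

Equivalent systemic input: infusion rate = F·D/τ.
Rate = 0.63 × 1290 / 4 = 203.2 mg/h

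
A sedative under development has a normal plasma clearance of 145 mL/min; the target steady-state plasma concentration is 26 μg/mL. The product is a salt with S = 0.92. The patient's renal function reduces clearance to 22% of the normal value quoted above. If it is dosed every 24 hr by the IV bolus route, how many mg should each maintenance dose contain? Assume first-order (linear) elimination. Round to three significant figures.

Convert clearance: 145 mL/min × 60 min/h ÷ 1000 mL/L = 8.700 L/h
Patient clearance = 0.22 × 8.700 = 1.914 L/h
At steady state, dose per interval replaces the amount cleared in that interval: S·D/τ = CL·Css.
D = CL × Css × τ / S = 1.914 × 26 × 24 / 0.92 = 1298 mg

1300 mg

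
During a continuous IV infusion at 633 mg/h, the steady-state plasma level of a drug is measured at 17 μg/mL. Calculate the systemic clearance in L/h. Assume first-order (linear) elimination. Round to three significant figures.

37.2 L/h

At steady state, infusion rate = CL × Css, so CL = rate / Css.
CL = 633 / 17 = 37.24 L/h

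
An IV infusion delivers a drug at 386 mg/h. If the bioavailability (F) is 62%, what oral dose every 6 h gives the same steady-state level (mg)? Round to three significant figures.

To maintain the same Css, the systemic dosing rate must be unchanged: F·D/τ = infusion rate.
D = rate × τ / F = 386 × 6 / 0.62 = 3735 mg

3740 mg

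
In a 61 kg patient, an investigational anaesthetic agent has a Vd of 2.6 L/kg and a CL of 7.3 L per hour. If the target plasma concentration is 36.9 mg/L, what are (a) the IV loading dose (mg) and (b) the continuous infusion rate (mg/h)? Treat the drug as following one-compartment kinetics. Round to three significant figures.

Total Vd = 2.6 × 61 = 158.6 L
Loading dose = Vd × C = 158.6 × 36.9 = 5852 mg
Infusion rate = 7.300 L/h × 36.9 mg/L = 269.4 mg/h

(a) 5850 mg; (b) 269 mg/h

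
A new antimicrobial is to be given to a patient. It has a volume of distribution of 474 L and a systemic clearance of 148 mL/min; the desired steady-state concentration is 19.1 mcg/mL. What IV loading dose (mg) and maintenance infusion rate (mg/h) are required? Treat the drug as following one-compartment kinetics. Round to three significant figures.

(a) 9050 mg; (b) 170 mg/h

Loading dose = Vd × C = 474.0 × 19.1 = 9053 mg
Convert clearance: 148 mL/min × 60 min/h ÷ 1000 mL/L = 8.880 L/h
Maintenance infusion rate = CL × Css = 8.880 × 19.1 = 169.6 mg/h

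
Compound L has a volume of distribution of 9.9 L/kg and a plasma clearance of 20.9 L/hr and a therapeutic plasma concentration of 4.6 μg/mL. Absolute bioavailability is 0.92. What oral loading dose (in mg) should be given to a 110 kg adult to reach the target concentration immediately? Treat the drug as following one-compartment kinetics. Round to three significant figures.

Vd = 9.9 L/kg × 110 kg = 1089 L
LD = Vd × C / F = 1089 × 4.600 / 0.92 = 5445 mg

5450 mg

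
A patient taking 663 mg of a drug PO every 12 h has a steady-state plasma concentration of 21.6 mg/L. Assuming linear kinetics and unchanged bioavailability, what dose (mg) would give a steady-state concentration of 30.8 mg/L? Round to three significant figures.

945 mg

For first-order elimination, Css ∝ F·D/(CL·τ); F and CL are unchanged, so Css ∝ D/τ.
D₂ = D₁ × (Css,target / Css,current) = 663 × 30.8/21.6 = 945.4 mg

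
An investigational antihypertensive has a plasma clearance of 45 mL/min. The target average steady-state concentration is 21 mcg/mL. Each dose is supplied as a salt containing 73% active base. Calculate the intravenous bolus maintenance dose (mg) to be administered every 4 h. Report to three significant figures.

311 mg

CL = 45 mL/min = 45 × 0.06 = 2.700 L/h
At steady state, dose per interval replaces the amount cleared in that interval: S·D/τ = CL·Css.
D = CL × Css × τ / S = 2.700 × 21 × 4 / 0.73 = 310.7 mg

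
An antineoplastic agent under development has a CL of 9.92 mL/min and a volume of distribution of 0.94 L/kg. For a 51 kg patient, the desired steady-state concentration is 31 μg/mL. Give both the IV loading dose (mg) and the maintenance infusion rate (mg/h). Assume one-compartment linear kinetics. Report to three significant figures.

(a) 1490 mg; (b) 18.5 mg/h

Vd(total) = 51 kg × 0.94 L/kg = 47.94 L
LD = Vd · C_target = 47.94 × 31 = 1486 mg
Convert clearance: 9.92 mL/min × 60 min/h ÷ 1000 mL/L = 0.5952 L/h
Maintenance: replace elimination → rate = CL × Css = 0.5952 × 31 = 18.45 mg/h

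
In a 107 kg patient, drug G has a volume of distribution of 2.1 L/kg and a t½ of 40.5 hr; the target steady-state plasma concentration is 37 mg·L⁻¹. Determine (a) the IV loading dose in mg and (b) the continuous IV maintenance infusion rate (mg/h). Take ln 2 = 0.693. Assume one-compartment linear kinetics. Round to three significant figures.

(a) 8310 mg; (b) 142 mg/h

Vd(total) = 107 kg × 2.1 L/kg = 224.7 L
LD = Vd × C = 224.7 × 37 = 8314 mg
CL = 0.693 × Vd / t½ = 0.693 × 224.7 / 40.5 = 3.845 L/h
Infusion rate = CL × Css = 3.845 × 37 = 142.3 mg/h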